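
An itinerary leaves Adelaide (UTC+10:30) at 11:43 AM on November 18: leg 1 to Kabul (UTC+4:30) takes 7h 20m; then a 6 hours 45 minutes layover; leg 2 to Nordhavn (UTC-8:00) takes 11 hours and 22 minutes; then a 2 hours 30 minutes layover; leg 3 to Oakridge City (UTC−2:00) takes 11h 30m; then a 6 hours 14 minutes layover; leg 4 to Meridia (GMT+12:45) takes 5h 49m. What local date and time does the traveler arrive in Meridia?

Convert departure to UTC: 11:43 AM − 10:30 = 1:13 AM UTC on Nov 18.
Add 7 hours and 20 minutes leg 1 → 8:33 AM UTC.
Add 6 hours and 45 minutes layover in Kabul → 3:18 PM UTC.
Add 11 hours 22 minutes leg 2 → 2:40 AM UTC (Nov 19).
Add 2 hours 30 minutes layover in Nordhavn → 5:10 AM UTC.
Add 11 hours and 30 minutes leg 3 → 4:40 PM UTC.
Add 6 hours 14 minutes layover in Oakridge City → 10:54 PM UTC.
Add 5 hours 49 minutes leg 4 → 4:43 AM UTC (Nov 20).
Meridia is UTC+12:45, so local arrival = 4:43 AM + 12:45 = 5:28 PM on Nov 20.

5:28 PM on Nov 20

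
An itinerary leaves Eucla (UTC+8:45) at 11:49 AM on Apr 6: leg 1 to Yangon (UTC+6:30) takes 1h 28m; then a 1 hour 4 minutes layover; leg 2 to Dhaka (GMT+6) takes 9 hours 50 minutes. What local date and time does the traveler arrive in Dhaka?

9:26 PM on Apr 6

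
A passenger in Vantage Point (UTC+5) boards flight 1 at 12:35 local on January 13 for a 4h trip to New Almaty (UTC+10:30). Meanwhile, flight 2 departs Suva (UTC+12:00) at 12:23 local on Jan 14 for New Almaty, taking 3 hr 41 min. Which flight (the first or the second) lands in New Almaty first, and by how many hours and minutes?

the first, by 16 hours 29 minutes

Flight 1 in UTC: 12:35 − 5:00 = 07:35 on Jan 13.
+4 hours → arrive 11:35 UTC on Jan 13.
Flight 2 in UTC: 12:23 − 12:00 = 00:23 on Jan 14.
+3 hours and 41 minutes → arrive 04:04 UTC on Jan 14.
Flight 1 lands earlier by 16 hours 29 minutes.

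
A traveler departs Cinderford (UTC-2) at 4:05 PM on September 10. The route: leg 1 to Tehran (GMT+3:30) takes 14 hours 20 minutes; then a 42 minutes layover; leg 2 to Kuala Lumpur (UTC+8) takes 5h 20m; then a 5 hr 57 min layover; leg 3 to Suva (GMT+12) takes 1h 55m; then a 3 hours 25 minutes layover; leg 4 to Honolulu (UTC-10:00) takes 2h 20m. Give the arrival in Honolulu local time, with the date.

Convert departure to UTC: 4:05 PM + 2:00 = 6:05 PM UTC on Sep 10.
Add 14 hours 20 minutes leg 1 → 8:25 AM UTC (Sep 11).
Add 42 minutes layover in Tehran → 9:07 AM UTC.
Add 5 hours and 20 minutes leg 2 → 2:27 PM UTC.
Add 5 hours 57 minutes layover in Kuala Lumpur → 8:24 PM UTC.
Add 1 hour and 55 minutes leg 3 → 10:19 PM UTC.
Add 3 hours 25 minutes layover in Suva → 1:44 AM UTC (Sep 12).
Add 2 hours and 20 minutes leg 4 → 4:04 AM UTC.
Honolulu is UTC−10:00, so local arrival = 4:04 AM − 10:00 = 6:04 PM on Sep 11.

6:04 PM on September 11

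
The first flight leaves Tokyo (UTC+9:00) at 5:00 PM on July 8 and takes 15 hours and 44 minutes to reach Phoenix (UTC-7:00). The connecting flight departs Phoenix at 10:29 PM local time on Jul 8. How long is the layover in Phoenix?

5 hours 45 minutes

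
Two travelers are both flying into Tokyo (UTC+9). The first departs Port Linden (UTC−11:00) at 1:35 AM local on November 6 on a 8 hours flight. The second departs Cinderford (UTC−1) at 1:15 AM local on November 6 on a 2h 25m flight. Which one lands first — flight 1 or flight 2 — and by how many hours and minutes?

the second, by 15 hours 55 minutes

Flight 1 in UTC: 1:35 AM + 11:00 = 12:35 PM on Nov 6.
+8 hours → arrive 8:35 PM UTC on Nov 6.
Flight 2 in UTC: 1:15 AM + 1:00 = 2:15 AM on Nov 6.
+2 hours and 25 minutes → arrive 4:40 AM UTC on Nov 6.
Flight 2 lands earlier by 15 hours 55 minutes.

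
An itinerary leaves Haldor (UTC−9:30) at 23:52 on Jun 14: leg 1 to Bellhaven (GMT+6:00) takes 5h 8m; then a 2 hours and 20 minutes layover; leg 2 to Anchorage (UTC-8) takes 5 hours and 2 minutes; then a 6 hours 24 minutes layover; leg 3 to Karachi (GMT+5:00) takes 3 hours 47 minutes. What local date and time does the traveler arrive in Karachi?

Convert departure to UTC: 23:52 + 9:30 = 09:22 UTC on Jun 15.
Add 5 hours and 8 minutes leg 1 → 14:30 UTC.
Add 2 hours 20 minutes layover in Bellhaven → 16:50 UTC.
Add 5 hours 2 minutes leg 2 → 21:52 UTC.
Add 6 hours 24 minutes layover in Anchorage → 04:16 UTC (Jun 16).
Add 3 hours and 47 minutes leg 3 → 08:03 UTC.
Karachi is UTC+5:00, so local arrival = 08:03 + 5:00 = 13:03 on Jun 16.

13:03 on June 16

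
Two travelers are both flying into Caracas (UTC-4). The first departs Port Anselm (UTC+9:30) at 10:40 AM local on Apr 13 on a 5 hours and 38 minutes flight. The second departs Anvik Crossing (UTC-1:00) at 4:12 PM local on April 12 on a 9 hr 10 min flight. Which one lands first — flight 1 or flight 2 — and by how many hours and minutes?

Flight 1 in UTC: 10:40 AM − 9:30 = 1:10 AM on Apr 13.
+5 hours 38 minutes → arrive 6:48 AM UTC on Apr 13.
Flight 2 in UTC: 4:12 PM + 1:00 = 5:12 PM on Apr 12.
+9 hours and 10 minutes → arrive 2:22 AM UTC on Apr 13.
Flight 2 lands earlier by 4 hours 26 minutes.

the second, by 4 hours 26 minutes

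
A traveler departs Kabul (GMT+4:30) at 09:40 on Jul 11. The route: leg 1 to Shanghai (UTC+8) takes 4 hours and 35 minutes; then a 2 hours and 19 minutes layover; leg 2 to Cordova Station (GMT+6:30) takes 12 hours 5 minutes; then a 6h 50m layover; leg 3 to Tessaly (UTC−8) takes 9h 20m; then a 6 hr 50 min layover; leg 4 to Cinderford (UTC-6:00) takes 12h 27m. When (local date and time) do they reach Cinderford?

05:36 on Jul 13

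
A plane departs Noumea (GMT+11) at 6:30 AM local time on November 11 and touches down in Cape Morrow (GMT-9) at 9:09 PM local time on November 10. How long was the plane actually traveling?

10 hours 39 minutes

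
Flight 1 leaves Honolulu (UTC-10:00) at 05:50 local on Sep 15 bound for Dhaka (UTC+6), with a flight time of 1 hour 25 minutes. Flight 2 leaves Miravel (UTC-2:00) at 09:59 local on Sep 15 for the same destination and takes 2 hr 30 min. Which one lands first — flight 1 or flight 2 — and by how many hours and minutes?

the second, by 2 hours 46 minutes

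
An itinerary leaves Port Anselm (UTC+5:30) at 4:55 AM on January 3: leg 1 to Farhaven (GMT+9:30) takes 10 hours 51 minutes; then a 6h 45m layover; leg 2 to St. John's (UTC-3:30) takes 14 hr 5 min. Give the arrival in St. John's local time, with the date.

3:36 AM on January 4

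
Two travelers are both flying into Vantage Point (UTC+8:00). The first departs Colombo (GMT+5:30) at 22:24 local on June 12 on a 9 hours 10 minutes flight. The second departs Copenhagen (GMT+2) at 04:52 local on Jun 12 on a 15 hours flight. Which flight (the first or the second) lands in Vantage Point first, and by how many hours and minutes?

the second, by 8 hours 12 minutes

Flight 1 in UTC: 22:24 − 5:30 = 16:54 on Jun 12.
+9 hours and 10 minutes → arrive 02:04 UTC on Jun 13.
Flight 2 in UTC: 04:52 − 2:00 = 02:52 on Jun 12.
+15 hours → arrive 17:52 UTC on Jun 12.
Flight 2 lands earlier by 8 hours 12 minutes.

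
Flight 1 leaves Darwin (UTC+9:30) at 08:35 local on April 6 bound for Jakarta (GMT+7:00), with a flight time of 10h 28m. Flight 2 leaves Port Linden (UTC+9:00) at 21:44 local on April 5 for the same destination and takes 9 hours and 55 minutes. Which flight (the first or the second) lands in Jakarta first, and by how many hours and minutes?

the second, by 10 hours 54 minutes

Flight 1 in UTC: 08:35 − 9:30 = 23:05 on Apr 5.
+10 hours and 28 minutes → arrive 09:33 UTC on Apr 6.
Flight 2 in UTC: 21:44 − 9:00 = 12:44 on Apr 5.
+9 hours and 55 minutes → arrive 22:39 UTC on Apr 5.
Flight 2 lands earlier by 10 hours 54 minutes.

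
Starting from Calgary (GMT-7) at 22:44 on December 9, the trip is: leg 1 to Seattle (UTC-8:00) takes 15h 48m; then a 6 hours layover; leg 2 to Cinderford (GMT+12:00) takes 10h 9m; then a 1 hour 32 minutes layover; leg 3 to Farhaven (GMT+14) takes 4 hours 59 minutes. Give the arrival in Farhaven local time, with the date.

Convert departure to UTC: 22:44 + 7:00 = 05:44 UTC on Dec 10.
Add 15 hours 48 minutes leg 1 → 21:32 UTC.
Add 6 hours layover in Seattle → 03:32 UTC (Dec 11).
Add 10 hours and 9 minutes leg 2 → 13:41 UTC.
Add 1 hour and 32 minutes layover in Cinderford → 15:13 UTC.
Add 4 hours and 59 minutes leg 3 → 20:12 UTC.
Farhaven is UTC+14:00, so local arrival = 20:12 + 14:00 = 10:12 on Dec 12.

10:12 on Dec 12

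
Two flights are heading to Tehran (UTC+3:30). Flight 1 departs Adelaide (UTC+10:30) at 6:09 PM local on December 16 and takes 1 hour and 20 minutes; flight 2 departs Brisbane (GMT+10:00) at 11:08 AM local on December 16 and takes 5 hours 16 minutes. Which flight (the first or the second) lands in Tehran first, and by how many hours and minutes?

the second, by 2 hours 35 minutes

Flight 1 in UTC: 6:09 PM − 10:30 = 7:39 AM on Dec 16.
+1 hour 20 minutes → arrive 8:59 AM UTC on Dec 16.
Flight 2 in UTC: 11:08 AM − 10:00 = 1:08 AM on Dec 16.
+5 hours 16 minutes → arrive 6:24 AM UTC on Dec 16.
Flight 2 lands earlier by 2 hours 35 minutes.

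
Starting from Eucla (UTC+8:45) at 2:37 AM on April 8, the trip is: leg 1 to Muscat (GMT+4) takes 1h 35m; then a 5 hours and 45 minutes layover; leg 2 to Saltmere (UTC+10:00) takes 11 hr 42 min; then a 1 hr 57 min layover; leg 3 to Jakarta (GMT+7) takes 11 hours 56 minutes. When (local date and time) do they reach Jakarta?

9:47 AM on April 9

Convert departure to UTC: 2:37 AM − 8:45 = 5:52 PM UTC on Apr 7.
Add 1 hour 35 minutes leg 1 → 7:27 PM UTC.
Add 5 hours and 45 minutes layover in Muscat → 1:12 AM UTC (Apr 8).
Add 11 hours 42 minutes leg 2 → 12:54 PM UTC.
Add 1 hour 57 minutes layover in Saltmere → 2:51 PM UTC.
Add 11 hours 56 minutes leg 3 → 2:47 AM UTC (Apr 9).
Jakarta is UTC+7:00, so local arrival = 2:47 AM + 7:00 = 9:47 AM on Apr 9.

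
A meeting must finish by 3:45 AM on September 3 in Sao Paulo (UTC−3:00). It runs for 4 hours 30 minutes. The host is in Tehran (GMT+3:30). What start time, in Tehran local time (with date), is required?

5:45 AM on Sep 3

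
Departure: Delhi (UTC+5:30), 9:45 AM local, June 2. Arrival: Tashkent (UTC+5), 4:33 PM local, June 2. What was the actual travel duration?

Departure in UTC: 9:45 AM − 5:30 = 4:15 AM on Jun 2.
Arrival in UTC: 4:33 PM − 5:00 = 11:33 AM on Jun 2.
Elapsed = 11:33 AM − 4:15 AM = 7 hours 18 minutes.

7 hours 18 minutes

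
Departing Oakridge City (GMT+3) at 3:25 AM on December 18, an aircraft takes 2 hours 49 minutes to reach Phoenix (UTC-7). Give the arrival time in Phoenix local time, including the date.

8:14 PM on December 17

Phoenix is 10:00 behind Oakridge City.
After 2 hours and 49 minutes it is 6:14 AM in Oakridge City.
Shift by the zone difference: 6:14 AM − 10:00 = 8:14 PM on Dec 17 in Phoenix.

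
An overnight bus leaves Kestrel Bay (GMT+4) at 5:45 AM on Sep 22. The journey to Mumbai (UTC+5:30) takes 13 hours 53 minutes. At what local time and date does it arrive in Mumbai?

Convert departure to UTC: 5:45 AM − 4:00 = 1:45 AM UTC on Sep 22.
Add 13 hours 53 minutes travel time → 3:38 PM UTC.
Mumbai is UTC+5:30, so local arrival = 3:38 PM + 5:30 = 9:08 PM on Sep 22.

9:08 PM on September 22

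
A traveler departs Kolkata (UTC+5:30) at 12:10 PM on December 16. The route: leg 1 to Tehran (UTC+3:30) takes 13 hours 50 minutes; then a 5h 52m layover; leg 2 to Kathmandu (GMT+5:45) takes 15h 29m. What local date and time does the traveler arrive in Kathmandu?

Convert departure to UTC: 12:10 PM − 5:30 = 6:40 AM UTC on Dec 16.
Add 13 hours and 50 minutes leg 1 → 8:30 PM UTC.
Add 5 hours and 52 minutes layover in Tehran → 2:22 AM UTC (Dec 17).
Add 15 hours and 29 minutes leg 2 → 5:51 PM UTC.
Kathmandu is UTC+5:45, so local arrival = 5:51 PM + 5:45 = 11:36 PM on Dec 17.

11:36 PM on December 17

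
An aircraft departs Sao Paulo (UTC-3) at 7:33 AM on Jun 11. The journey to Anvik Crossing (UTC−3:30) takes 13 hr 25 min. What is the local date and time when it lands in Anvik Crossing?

Anvik Crossing is 0:30 behind Sao Paulo.
After 13 hours 25 minutes it is 8:58 PM in Sao Paulo.
Shift by the zone difference: 8:58 PM − 0:30 = 8:28 PM on Jun 11 in Anvik Crossing.

8:28 PM on June 11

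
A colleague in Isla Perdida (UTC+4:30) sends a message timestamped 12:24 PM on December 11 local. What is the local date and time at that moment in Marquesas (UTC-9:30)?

Marquesas is 14:00 behind Isla Perdida.
Shift by the zone difference: 12:24 PM − 14:00 = 10:24 PM on Dec 10 in Marquesas.

10:24 PM on Dec 10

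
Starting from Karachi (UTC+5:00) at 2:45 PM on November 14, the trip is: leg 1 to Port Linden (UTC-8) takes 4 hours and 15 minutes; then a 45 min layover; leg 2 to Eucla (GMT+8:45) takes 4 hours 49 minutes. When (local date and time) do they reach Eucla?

4:19 AM on November 15

Convert departure to UTC: 2:45 PM − 5:00 = 9:45 AM UTC on Nov 14.
Add 4 hours 15 minutes leg 1 → 2:00 PM UTC.
Add 45 minutes layover in Port Linden → 2:45 PM UTC.
Add 4 hours and 49 minutes leg 2 → 7:34 PM UTC.
Eucla is UTC+8:45, so local arrival = 7:34 PM + 8:45 = 4:19 AM on Nov 15.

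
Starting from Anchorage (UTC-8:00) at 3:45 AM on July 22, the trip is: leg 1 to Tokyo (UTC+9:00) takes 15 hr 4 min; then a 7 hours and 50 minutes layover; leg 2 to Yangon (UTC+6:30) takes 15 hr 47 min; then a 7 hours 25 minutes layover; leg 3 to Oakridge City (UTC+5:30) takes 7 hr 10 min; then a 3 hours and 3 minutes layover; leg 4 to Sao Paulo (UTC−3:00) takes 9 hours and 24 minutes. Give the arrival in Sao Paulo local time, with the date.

2:28 AM on Jul 25

Convert departure to UTC: 3:45 AM + 8:00 = 11:45 AM UTC on Jul 22.
Add 15 hours and 4 minutes leg 1 → 2:49 AM UTC (Jul 23).
Add 7 hours 50 minutes layover in Tokyo → 10:39 AM UTC.
Add 15 hours and 47 minutes leg 2 → 2:26 AM UTC (Jul 24).
Add 7 hours 25 minutes layover in Yangon → 9:51 AM UTC.
Add 7 hours and 10 minutes leg 3 → 5:01 PM UTC.
Add 3 hours and 3 minutes layover in Oakridge City → 8:04 PM UTC.
Add 9 hours 24 minutes leg 4 → 5:28 AM UTC (Jul 25).
Sao Paulo is UTC−3:00, so local arrival = 5:28 AM − 3:00 = 2:28 AM on Jul 25.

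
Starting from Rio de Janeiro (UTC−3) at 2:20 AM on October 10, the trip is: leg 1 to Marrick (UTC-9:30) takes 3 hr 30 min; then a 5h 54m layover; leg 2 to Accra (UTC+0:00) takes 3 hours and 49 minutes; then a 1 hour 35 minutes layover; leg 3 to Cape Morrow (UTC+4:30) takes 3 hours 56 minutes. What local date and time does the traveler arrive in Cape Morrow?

Convert departure to UTC: 2:20 AM + 3:00 = 5:20 AM UTC on Oct 10.
Add 3 hours 30 minutes leg 1 → 8:50 AM UTC.
Add 5 hours and 54 minutes layover in Marrick → 2:44 PM UTC.
Add 3 hours 49 minutes leg 2 → 6:33 PM UTC.
Add 1 hour 35 minutes layover in Accra → 8:08 PM UTC.
Add 3 hours 56 minutes leg 3 → 12:04 AM UTC (Oct 11).
Cape Morrow is UTC+4:30, so local arrival = 12:04 AM + 4:30 = 4:34 AM on Oct 11.

4:34 AM on October 11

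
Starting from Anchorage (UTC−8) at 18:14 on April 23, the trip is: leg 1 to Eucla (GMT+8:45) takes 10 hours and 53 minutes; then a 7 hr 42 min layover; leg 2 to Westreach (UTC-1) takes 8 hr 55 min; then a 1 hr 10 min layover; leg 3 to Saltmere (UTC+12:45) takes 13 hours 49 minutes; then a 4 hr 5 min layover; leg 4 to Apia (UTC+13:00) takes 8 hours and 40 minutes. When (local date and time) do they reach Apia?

Convert departure to UTC: 18:14 + 8:00 = 02:14 UTC on Apr 24.
Add 10 hours 53 minutes leg 1 → 13:07 UTC.
Add 7 hours and 42 minutes layover in Eucla → 20:49 UTC.
Add 8 hours and 55 minutes leg 2 → 05:44 UTC (Apr 25).
Add 1 hour and 10 minutes layover in Westreach → 06:54 UTC.
Add 13 hours 49 minutes leg 3 → 20:43 UTC.
Add 4 hours 5 minutes layover in Saltmere → 00:48 UTC (Apr 26).
Add 8 hours and 40 minutes leg 4 → 09:28 UTC.
Apia is UTC+13:00, so local arrival = 09:28 + 13:00 = 22:28 on Apr 26.

22:28 on Apr 26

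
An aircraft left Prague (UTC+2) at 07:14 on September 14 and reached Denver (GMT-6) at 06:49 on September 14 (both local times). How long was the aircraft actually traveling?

7 hours 35 minutes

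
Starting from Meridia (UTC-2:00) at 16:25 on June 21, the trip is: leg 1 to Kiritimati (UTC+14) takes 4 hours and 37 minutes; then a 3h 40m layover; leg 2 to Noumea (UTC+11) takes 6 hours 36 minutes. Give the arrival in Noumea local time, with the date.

20:18 on June 22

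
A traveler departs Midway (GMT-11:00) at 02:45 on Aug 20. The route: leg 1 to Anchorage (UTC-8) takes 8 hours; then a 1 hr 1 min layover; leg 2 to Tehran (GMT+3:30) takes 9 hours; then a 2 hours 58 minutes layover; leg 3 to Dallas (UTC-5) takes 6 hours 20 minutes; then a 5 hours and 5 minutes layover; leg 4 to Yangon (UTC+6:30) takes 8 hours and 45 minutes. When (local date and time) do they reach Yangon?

13:24 on August 22

Convert departure to UTC: 02:45 + 11:00 = 13:45 UTC on Aug 20.
Add 8 hours leg 1 → 21:45 UTC.
Add 1 hour 1 minute layover in Anchorage → 22:46 UTC.
Add 9 hours leg 2 → 07:46 UTC (Aug 21).
Add 2 hours and 58 minutes layover in Tehran → 10:44 UTC.
Add 6 hours 20 minutes leg 3 → 17:04 UTC.
Add 5 hours 5 minutes layover in Dallas → 22:09 UTC.
Add 8 hours 45 minutes leg 4 → 06:54 UTC (Aug 22).
Yangon is UTC+6:30, so local arrival = 06:54 + 6:30 = 13:24 on Aug 22.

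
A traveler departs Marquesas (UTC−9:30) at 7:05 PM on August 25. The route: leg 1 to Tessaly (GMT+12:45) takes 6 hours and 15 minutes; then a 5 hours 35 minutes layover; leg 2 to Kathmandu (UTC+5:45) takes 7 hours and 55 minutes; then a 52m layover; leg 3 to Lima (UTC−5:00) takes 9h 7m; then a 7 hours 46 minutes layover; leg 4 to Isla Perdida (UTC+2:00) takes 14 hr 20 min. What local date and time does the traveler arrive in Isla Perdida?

10:25 AM on Aug 28

Convert departure to UTC: 7:05 PM + 9:30 = 4:35 AM UTC on Aug 26.
Add 6 hours 15 minutes leg 1 → 10:50 AM UTC.
Add 5 hours and 35 minutes layover in Tessaly → 4:25 PM UTC.
Add 7 hours 55 minutes leg 2 → 12:20 AM UTC (Aug 27).
Add 52 minutes layover in Kathmandu → 1:12 AM UTC.
Add 9 hours 7 minutes leg 3 → 10:19 AM UTC.
Add 7 hours 46 minutes layover in Lima → 6:05 PM UTC.
Add 14 hours 20 minutes leg 4 → 8:25 AM UTC (Aug 28).
Isla Perdida is UTC+2:00, so local arrival = 8:25 AM + 2:00 = 10:25 AM on Aug 28.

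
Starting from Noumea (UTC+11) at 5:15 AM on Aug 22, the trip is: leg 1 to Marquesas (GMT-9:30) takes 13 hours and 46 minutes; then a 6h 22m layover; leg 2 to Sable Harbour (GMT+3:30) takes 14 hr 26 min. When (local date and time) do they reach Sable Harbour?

8:19 AM on August 23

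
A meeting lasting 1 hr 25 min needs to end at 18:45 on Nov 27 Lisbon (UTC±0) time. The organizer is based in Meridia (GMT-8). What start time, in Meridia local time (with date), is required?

Target end time is already UTC: 18:45 on Nov 27.
Subtract 1 hour 25 minutes → start 17:20 UTC on Nov 27.
Meridia is UTC−8:00: 17:20 − 8:00 = 09:20 on Nov 27.

09:20 on November 27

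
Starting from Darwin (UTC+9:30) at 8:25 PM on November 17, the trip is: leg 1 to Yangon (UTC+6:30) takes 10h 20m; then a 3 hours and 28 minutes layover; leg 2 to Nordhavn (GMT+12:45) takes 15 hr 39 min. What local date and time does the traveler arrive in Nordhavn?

5:07 AM on Nov 19

Convert departure to UTC: 8:25 PM − 9:30 = 10:55 AM UTC on Nov 17.
Add 10 hours and 20 minutes leg 1 → 9:15 PM UTC.
Add 3 hours 28 minutes layover in Yangon → 12:43 AM UTC (Nov 18).
Add 15 hours and 39 minutes leg 2 → 4:22 PM UTC.
Nordhavn is UTC+12:45, so local arrival = 4:22 PM + 12:45 = 5:07 AM on Nov 19.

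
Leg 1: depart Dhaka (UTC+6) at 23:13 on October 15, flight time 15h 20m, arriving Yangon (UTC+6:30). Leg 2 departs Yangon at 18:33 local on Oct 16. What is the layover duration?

3 hours 30 minutes

Convert departure to UTC: 23:13 − 6:00 = 17:13 UTC on Oct 15.
Add 15 hours and 20 minutes flight time → 08:33 UTC (Oct 16).
Yangon is UTC+6:30, so local arrival = 08:33 + 6:30 = 15:03 on Oct 16.
Layover = 18:33 − 15:03 = 3 hours 30 minutes.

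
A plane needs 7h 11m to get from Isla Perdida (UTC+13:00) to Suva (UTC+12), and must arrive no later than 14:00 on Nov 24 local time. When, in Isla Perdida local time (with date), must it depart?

Target arrival in UTC: 14:00 − 12:00 = 02:00 on Nov 24.
Subtract 7 hours and 11 minutes → departure 18:49 UTC on Nov 23.
Isla Perdida is UTC+13:00: 18:49 + 13:00 = 07:49 on Nov 24.

07:49 on November 24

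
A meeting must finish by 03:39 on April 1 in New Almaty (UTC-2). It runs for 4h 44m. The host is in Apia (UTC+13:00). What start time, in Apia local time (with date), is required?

13:55 on April 1

Target end time in UTC: 03:39 + 2:00 = 05:39 on Apr 1.
Subtract 4 hours and 44 minutes → start 00:55 UTC on Apr 1.
Apia is UTC+13:00: 00:55 + 13:00 = 13:55 on Apr 1.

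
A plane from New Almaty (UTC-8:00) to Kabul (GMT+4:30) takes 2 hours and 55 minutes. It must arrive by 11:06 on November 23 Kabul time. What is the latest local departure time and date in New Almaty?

19:41 on November 22

Target arrival in UTC: 11:06 − 4:30 = 06:36 on Nov 23.
Subtract 2 hours 55 minutes → departure 03:41 UTC on Nov 23.
New Almaty is UTC−8:00: 03:41 − 8:00 = 19:41 on Nov 22.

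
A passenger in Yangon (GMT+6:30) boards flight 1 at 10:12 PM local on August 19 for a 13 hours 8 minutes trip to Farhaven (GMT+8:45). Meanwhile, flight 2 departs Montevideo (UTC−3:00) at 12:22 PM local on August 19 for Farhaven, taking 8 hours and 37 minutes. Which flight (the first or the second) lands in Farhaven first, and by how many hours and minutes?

Flight 1 in UTC: 10:12 PM − 6:30 = 3:42 PM on Aug 19.
+13 hours 8 minutes → arrive 4:50 AM UTC on Aug 20.
Flight 2 in UTC: 12:22 PM + 3:00 = 3:22 PM on Aug 19.
+8 hours and 37 minutes → arrive 11:59 PM UTC on Aug 19.
Flight 2 lands earlier by 4 hours 51 minutes.

the second, by 4 hours 51 minutes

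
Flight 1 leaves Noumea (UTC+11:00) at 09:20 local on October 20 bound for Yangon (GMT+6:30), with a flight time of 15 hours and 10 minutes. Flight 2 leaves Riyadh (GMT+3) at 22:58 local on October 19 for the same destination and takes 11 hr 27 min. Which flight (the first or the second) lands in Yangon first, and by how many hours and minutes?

the second, by 6 hours 5 minutes

Flight 1 in UTC: 09:20 − 11:00 = 22:20 on Oct 19.
+15 hours and 10 minutes → arrive 13:30 UTC on Oct 20.
Flight 2 in UTC: 22:58 − 3:00 = 19:58 on Oct 19.
+11 hours and 27 minutes → arrive 07:25 UTC on Oct 20.
Flight 2 lands earlier by 6 hours 5 minutes.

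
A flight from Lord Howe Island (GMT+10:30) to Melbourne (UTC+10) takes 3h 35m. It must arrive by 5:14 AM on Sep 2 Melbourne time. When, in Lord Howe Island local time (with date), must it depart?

2:09 AM on September 2

Target arrival in UTC: 5:14 AM − 10:00 = 7:14 PM on Sep 1.
Subtract 3 hours 35 minutes → departure 3:39 PM UTC on Sep 1.
Lord Howe Island is UTC+10:30: 3:39 PM + 10:30 = 2:09 AM on Sep 2.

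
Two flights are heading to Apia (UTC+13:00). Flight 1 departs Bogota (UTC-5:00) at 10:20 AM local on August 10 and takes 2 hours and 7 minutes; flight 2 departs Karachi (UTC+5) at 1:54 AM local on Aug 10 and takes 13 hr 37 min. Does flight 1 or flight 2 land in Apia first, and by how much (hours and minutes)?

the second, by 6 hours 56 minutes

Flight 1 in UTC: 10:20 AM + 5:00 = 3:20 PM on Aug 10.
+2 hours and 7 minutes → arrive 5:27 PM UTC on Aug 10.
Flight 2 in UTC: 1:54 AM − 5:00 = 8:54 PM on Aug 9.
+13 hours and 37 minutes → arrive 10:31 AM UTC on Aug 10.
Flight 2 lands earlier by 6 hours 56 minutes.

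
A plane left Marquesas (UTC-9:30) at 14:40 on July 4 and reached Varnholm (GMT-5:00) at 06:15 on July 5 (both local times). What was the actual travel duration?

Departure in UTC: 14:40 + 9:30 = 00:10 on Jul 5.
Arrival in UTC: 06:15 + 5:00 = 11:15 on Jul 5.
Elapsed = 11:15 − 00:10 = 11 hours 5 minutes.

11 hours 5 minutes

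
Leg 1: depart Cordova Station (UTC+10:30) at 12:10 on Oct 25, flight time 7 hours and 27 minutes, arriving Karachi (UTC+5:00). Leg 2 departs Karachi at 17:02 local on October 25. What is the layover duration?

2 hours 55 minutes

Convert departure to UTC: 12:10 − 10:30 = 01:40 UTC on Oct 25.
Add 7 hours and 27 minutes flight time → 09:07 UTC.
Karachi is UTC+5:00, so local arrival = 09:07 + 5:00 = 14:07 on Oct 25.
Layover = 17:02 − 14:07 = 2 hours 55 minutes.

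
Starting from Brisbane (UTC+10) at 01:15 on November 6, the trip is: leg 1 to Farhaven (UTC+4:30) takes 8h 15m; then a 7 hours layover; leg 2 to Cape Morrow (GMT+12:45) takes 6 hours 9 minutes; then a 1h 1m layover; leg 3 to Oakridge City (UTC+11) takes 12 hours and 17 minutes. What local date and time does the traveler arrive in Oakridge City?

12:57 on Nov 7

Convert departure to UTC: 01:15 − 10:00 = 15:15 UTC on Nov 5.
Add 8 hours and 15 minutes leg 1 → 23:30 UTC.
Add 7 hours layover in Farhaven → 06:30 UTC (Nov 6).
Add 6 hours 9 minutes leg 2 → 12:39 UTC.
Add 1 hour 1 minute layover in Cape Morrow → 13:40 UTC.
Add 12 hours 17 minutes leg 3 → 01:57 UTC (Nov 7).
Oakridge City is UTC+11:00, so local arrival = 01:57 + 11:00 = 12:57 on Nov 7.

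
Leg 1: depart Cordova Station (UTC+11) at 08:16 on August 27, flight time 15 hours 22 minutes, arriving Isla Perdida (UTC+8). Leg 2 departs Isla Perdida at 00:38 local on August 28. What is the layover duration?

Convert departure to UTC: 08:16 − 11:00 = 21:16 UTC on Aug 26.
Add 15 hours 22 minutes flight time → 12:38 UTC (Aug 27).
Isla Perdida is UTC+8:00, so local arrival = 12:38 + 8:00 = 20:38 on Aug 27.
Layover = 00:38 − 20:38 (+1 day) = 4 hours.

4 hours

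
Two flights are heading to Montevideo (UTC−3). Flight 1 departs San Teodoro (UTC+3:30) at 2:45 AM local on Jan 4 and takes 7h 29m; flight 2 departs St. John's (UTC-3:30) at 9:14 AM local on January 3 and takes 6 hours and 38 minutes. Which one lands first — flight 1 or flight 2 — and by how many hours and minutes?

Flight 1 in UTC: 2:45 AM − 3:30 = 11:15 PM on Jan 3.
+7 hours 29 minutes → arrive 6:44 AM UTC on Jan 4.
Flight 2 in UTC: 9:14 AM + 3:30 = 12:44 PM on Jan 3.
+6 hours and 38 minutes → arrive 7:22 PM UTC on Jan 3.
Flight 2 lands earlier by 11 hours 22 minutes.

the second, by 11 hours 22 minutes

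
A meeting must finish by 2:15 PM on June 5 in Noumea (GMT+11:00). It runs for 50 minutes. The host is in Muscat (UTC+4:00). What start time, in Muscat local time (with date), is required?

Target end time in UTC: 2:15 PM − 11:00 = 3:15 AM on Jun 5.
Subtract 50 minutes → start 2:25 AM UTC on Jun 5.
Muscat is UTC+4:00: 2:25 AM + 4:00 = 6:25 AM on Jun 5.

6:25 AM on June 5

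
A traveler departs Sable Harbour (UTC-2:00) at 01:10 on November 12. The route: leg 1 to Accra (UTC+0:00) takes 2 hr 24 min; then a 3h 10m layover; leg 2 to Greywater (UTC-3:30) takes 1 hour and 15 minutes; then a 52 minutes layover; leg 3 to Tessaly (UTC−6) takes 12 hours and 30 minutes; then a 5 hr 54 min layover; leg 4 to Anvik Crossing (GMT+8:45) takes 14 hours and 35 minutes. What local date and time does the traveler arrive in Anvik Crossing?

04:35 on Nov 14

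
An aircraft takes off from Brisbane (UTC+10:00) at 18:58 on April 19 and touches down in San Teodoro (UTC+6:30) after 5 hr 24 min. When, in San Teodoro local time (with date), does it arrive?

20:52 on April 19

San Teodoro is 3:30 behind Brisbane.
After 5 hours 24 minutes it is 00:22 (Apr 20) in Brisbane.
Shift by the zone difference: 00:22 − 3:30 = 20:52 on Apr 19 in San Teodoro.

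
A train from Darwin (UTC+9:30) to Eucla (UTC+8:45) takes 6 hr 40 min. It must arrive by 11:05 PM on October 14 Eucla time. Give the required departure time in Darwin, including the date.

5:10 PM on Oct 14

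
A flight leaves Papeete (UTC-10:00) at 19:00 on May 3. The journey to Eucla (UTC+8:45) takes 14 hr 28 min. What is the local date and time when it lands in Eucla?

04:13 on May 5

Convert departure to UTC: 19:00 + 10:00 = 05:00 UTC on May 4.
Add 14 hours and 28 minutes travel time → 19:28 UTC.
Eucla is UTC+8:45, so local arrival = 19:28 + 8:45 = 04:13 on May 5.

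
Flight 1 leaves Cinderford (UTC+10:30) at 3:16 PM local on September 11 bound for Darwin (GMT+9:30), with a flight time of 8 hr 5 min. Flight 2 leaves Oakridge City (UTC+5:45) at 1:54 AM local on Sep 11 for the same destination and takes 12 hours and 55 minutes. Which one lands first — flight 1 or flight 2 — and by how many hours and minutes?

Flight 1 in UTC: 3:16 PM − 10:30 = 4:46 AM on Sep 11.
+8 hours 5 minutes → arrive 12:51 PM UTC on Sep 11.
Flight 2 in UTC: 1:54 AM − 5:45 = 8:09 PM on Sep 10.
+12 hours 55 minutes → arrive 9:04 AM UTC on Sep 11.
Flight 2 lands earlier by 3 hours 47 minutes.

the second, by 3 hours 47 minutes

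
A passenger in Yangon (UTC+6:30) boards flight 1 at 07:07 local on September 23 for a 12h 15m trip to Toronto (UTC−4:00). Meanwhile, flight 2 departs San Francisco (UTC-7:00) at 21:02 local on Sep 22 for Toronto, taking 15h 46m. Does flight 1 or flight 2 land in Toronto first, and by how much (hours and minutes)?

Flight 1 in UTC: 07:07 − 6:30 = 00:37 on Sep 23.
+12 hours and 15 minutes → arrive 12:52 UTC on Sep 23.
Flight 2 in UTC: 21:02 + 7:00 = 04:02 on Sep 23.
+15 hours 46 minutes → arrive 19:48 UTC on Sep 23.
Flight 1 lands earlier by 6 hours 56 minutes.

the first, by 6 hours 56 minutes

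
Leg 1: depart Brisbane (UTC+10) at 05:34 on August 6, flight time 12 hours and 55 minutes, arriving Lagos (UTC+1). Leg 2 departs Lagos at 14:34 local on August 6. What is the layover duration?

Convert departure to UTC: 05:34 − 10:00 = 19:34 UTC on Aug 5.
Add 12 hours and 55 minutes flight time → 08:29 UTC (Aug 6).
Lagos is UTC+1:00, so local arrival = 08:29 + 1:00 = 09:29 on Aug 6.
Layover = 14:34 − 09:29 = 5 hours 5 minutes.

5 hours 5 minutes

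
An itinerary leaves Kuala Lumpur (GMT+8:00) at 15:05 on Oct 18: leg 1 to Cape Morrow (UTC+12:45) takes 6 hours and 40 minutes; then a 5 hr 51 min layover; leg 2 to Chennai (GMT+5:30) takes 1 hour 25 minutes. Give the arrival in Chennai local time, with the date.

Convert departure to UTC: 15:05 − 8:00 = 07:05 UTC on Oct 18.
Add 6 hours 40 minutes leg 1 → 13:45 UTC.
Add 5 hours and 51 minutes layover in Cape Morrow → 19:36 UTC.
Add 1 hour 25 minutes leg 2 → 21:01 UTC.
Chennai is UTC+5:30, so local arrival = 21:01 + 5:30 = 02:31 on Oct 19.

02:31 on October 19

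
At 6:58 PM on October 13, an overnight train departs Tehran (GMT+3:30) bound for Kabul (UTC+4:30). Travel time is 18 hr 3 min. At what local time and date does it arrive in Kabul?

2:01 PM on October 14

Convert departure to UTC: 6:58 PM − 3:30 = 3:28 PM UTC on Oct 13.
Add 18 hours and 3 minutes travel time → 9:31 AM UTC (Oct 14).
Kabul is UTC+4:30, so local arrival = 9:31 AM + 4:30 = 2:01 PM on Oct 14.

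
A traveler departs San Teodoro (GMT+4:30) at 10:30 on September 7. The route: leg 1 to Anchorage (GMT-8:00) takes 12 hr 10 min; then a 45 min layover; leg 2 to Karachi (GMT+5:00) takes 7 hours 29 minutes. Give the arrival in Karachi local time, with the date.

07:24 on September 8

Convert departure to UTC: 10:30 − 4:30 = 06:00 UTC on Sep 7.
Add 12 hours 10 minutes leg 1 → 18:10 UTC.
Add 45 minutes layover in Anchorage → 18:55 UTC.
Add 7 hours 29 minutes leg 2 → 02:24 UTC (Sep 8).
Karachi is UTC+5:00, so local arrival = 02:24 + 5:00 = 07:24 on Sep 8.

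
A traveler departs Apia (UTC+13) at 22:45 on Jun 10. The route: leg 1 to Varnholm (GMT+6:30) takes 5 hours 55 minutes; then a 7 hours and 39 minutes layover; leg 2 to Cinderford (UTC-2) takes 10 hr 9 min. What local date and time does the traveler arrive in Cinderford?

Convert departure to UTC: 22:45 − 13:00 = 09:45 UTC on Jun 10.
Add 5 hours and 55 minutes leg 1 → 15:40 UTC.
Add 7 hours and 39 minutes layover in Varnholm → 23:19 UTC.
Add 10 hours 9 minutes leg 2 → 09:28 UTC (Jun 11).
Cinderford is UTC−2:00, so local arrival = 09:28 − 2:00 = 07:28 on Jun 11.

07:28 on Jun 11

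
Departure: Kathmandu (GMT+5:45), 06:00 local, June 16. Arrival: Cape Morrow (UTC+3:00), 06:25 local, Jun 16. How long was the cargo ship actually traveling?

Departure in UTC: 06:00 − 5:45 = 00:15 on Jun 16.
Arrival in UTC: 06:25 − 3:00 = 03:25 on Jun 16.
Elapsed = 03:25 − 00:15 = 3 hours 10 minutes.

3 hours 10 minutes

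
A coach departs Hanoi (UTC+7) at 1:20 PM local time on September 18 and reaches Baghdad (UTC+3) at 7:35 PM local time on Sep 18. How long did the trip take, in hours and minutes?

Departure in UTC: 1:20 PM − 7:00 = 6:20 AM on Sep 18.
Arrival in UTC: 7:35 PM − 3:00 = 4:35 PM on Sep 18.
Elapsed = 4:35 PM − 6:20 AM = 10 hours 15 minutes.

10 hours 15 minutes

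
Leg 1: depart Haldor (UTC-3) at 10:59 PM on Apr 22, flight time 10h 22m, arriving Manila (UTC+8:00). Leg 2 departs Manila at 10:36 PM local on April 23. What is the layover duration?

2 hours 15 minutes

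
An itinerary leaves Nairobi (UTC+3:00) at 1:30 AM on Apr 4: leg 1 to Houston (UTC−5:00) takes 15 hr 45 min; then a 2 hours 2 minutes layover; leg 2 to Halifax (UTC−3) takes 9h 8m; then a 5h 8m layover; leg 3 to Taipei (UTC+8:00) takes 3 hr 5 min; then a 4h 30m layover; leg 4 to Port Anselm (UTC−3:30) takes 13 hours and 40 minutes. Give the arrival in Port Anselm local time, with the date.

Convert departure to UTC: 1:30 AM − 3:00 = 10:30 PM UTC on Apr 3.
Add 15 hours and 45 minutes leg 1 → 2:15 PM UTC (Apr 4).
Add 2 hours and 2 minutes layover in Houston → 4:17 PM UTC.
Add 9 hours 8 minutes leg 2 → 1:25 AM UTC (Apr 5).
Add 5 hours and 8 minutes layover in Halifax → 6:33 AM UTC.
Add 3 hours 5 minutes leg 3 → 9:38 AM UTC.
Add 4 hours and 30 minutes layover in Taipei → 2:08 PM UTC.
Add 13 hours 40 minutes leg 4 → 3:48 AM UTC (Apr 6).
Port Anselm is UTC−3:30, so local arrival = 3:48 AM − 3:30 = 12:18 AM on Apr 6.

12:18 AM on April 6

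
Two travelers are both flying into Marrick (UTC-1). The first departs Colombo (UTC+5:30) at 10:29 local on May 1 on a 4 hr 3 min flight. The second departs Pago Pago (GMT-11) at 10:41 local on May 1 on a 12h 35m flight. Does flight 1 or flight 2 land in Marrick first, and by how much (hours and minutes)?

Flight 1 in UTC: 10:29 − 5:30 = 04:59 on May 1.
+4 hours and 3 minutes → arrive 09:02 UTC on May 1.
Flight 2 in UTC: 10:41 + 11:00 = 21:41 on May 1.
+12 hours and 35 minutes → arrive 10:16 UTC on May 2.
Flight 1 lands earlier by 25 hours 14 minutes.

the first, by 25 hours 14 minutes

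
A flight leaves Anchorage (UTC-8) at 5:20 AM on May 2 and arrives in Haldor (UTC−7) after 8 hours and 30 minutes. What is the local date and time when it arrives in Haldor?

Convert departure to UTC: 5:20 AM + 8:00 = 1:20 PM UTC on May 2.
Add 8 hours 30 minutes travel time → 9:50 PM UTC.
Haldor is UTC−7:00, so local arrival = 9:50 PM − 7:00 = 2:50 PM on May 2.

2:50 PM on May 2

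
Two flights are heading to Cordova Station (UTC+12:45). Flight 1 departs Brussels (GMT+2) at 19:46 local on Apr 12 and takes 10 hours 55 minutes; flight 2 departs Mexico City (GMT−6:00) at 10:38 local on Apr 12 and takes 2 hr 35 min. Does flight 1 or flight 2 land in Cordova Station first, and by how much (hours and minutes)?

Flight 1 in UTC: 19:46 − 2:00 = 17:46 on Apr 12.
+10 hours 55 minutes → arrive 04:41 UTC on Apr 13.
Flight 2 in UTC: 10:38 + 6:00 = 16:38 on Apr 12.
+2 hours and 35 minutes → arrive 19:13 UTC on Apr 12.
Flight 2 lands earlier by 9 hours 28 minutes.

the second, by 9 hours 28 minutes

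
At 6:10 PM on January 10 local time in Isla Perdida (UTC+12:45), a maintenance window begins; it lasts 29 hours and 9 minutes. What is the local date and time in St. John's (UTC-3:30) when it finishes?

7:04 AM on Jan 11

Convert start to UTC: 6:10 PM − 12:45 = 5:25 AM UTC on Jan 10.
Add 29 hours 9 minutes duration → 10:34 AM UTC (Jan 11).
St. John's is UTC−3:30, so local end time = 10:34 AM − 3:30 = 7:04 AM on Jan 11.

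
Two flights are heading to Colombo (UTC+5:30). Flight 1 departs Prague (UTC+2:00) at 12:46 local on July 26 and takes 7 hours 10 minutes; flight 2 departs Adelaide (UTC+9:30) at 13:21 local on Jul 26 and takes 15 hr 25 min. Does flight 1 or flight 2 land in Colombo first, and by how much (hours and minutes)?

Flight 1 in UTC: 12:46 − 2:00 = 10:46 on Jul 26.
+7 hours 10 minutes → arrive 17:56 UTC on Jul 26.
Flight 2 in UTC: 13:21 − 9:30 = 03:51 on Jul 26.
+15 hours and 25 minutes → arrive 19:16 UTC on Jul 26.
Flight 1 lands earlier by 1 hour 20 minutes.

the first, by 1 hour 20 minutes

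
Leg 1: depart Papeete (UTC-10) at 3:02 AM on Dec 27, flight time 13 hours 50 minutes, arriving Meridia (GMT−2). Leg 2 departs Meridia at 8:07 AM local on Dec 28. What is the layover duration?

Convert departure to UTC: 3:02 AM + 10:00 = 1:02 PM UTC on Dec 27.
Add 13 hours and 50 minutes flight time → 2:52 AM UTC (Dec 28).
Meridia is UTC−2:00, so local arrival = 2:52 AM − 2:00 = 12:52 AM on Dec 28.
Layover = 8:07 AM − 12:52 AM = 7 hours 15 minutes.

7 hours 15 minutes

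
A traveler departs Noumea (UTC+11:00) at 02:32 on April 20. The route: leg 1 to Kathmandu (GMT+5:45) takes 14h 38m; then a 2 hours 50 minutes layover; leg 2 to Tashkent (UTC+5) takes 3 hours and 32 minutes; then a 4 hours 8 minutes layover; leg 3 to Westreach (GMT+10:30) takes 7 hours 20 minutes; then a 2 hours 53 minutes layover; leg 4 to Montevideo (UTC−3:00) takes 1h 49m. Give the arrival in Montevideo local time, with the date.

01:42 on April 21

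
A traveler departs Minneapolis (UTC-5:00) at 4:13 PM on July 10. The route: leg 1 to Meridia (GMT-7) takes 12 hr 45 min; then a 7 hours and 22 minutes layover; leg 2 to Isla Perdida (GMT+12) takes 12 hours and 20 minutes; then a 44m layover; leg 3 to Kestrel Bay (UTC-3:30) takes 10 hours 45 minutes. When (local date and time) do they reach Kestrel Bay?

Convert departure to UTC: 4:13 PM + 5:00 = 9:13 PM UTC on Jul 10.
Add 12 hours and 45 minutes leg 1 → 9:58 AM UTC (Jul 11).
Add 7 hours 22 minutes layover in Meridia → 5:20 PM UTC.
Add 12 hours 20 minutes leg 2 → 5:40 AM UTC (Jul 12).
Add 44 minutes layover in Isla Perdida → 6:24 AM UTC.
Add 10 hours 45 minutes leg 3 → 5:09 PM UTC.
Kestrel Bay is UTC−3:30, so local arrival = 5:09 PM − 3:30 = 1:39 PM on Jul 12.

1:39 PM on July 12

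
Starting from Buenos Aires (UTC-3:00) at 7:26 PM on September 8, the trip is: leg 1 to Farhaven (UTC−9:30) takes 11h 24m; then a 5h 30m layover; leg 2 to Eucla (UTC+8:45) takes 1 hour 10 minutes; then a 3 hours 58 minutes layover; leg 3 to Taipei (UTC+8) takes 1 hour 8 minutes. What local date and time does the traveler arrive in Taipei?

5:36 AM on September 10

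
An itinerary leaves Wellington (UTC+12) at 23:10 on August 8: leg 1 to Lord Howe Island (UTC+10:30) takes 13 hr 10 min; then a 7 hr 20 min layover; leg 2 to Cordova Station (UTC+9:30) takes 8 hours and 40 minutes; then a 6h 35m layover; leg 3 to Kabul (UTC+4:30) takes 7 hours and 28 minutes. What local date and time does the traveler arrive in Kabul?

10:53 on August 10

Convert departure to UTC: 23:10 − 12:00 = 11:10 UTC on Aug 8.
Add 13 hours 10 minutes leg 1 → 00:20 UTC (Aug 9).
Add 7 hours and 20 minutes layover in Lord Howe Island → 07:40 UTC.
Add 8 hours 40 minutes leg 2 → 16:20 UTC.
Add 6 hours and 35 minutes layover in Cordova Station → 22:55 UTC.
Add 7 hours and 28 minutes leg 3 → 06:23 UTC (Aug 10).
Kabul is UTC+4:30, so local arrival = 06:23 + 4:30 = 10:53 on Aug 10.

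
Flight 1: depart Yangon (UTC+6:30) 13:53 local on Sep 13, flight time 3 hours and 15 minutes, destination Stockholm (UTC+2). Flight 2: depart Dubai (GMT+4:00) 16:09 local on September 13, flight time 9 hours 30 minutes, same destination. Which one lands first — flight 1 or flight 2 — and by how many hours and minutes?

the first, by 11 hours 1 minute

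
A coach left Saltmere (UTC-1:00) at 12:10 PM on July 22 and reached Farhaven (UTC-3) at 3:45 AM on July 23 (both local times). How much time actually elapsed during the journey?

Farhaven is 2:00 behind Saltmere.
Clock-face elapsed time (ignoring zones) is 15 hours 35 minutes.
Actual elapsed = 15 hours 35 minutes + 2:00 = 17 hours 35 minutes.

17 hours 35 minutes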